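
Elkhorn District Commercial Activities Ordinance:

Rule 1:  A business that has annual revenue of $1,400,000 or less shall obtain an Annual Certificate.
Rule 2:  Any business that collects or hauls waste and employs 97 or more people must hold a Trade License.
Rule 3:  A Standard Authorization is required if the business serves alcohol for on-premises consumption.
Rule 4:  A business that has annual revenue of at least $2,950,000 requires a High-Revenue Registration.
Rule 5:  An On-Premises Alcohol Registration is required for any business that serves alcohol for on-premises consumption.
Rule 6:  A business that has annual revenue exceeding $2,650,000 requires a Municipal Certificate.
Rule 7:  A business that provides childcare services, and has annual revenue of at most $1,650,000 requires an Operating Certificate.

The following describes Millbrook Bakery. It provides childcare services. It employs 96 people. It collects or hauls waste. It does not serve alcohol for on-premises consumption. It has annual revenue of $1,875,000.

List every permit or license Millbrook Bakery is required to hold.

None

Rule 1: revenue $1,875,000 > $1,400,000 → Annual Certificate not required.
Rule 2: collects or hauls waste; employees 96 < 97 → Trade License not required.
Rule 3: does not serve alcohol for on-premises consumption → Standard Authorization not required.
Rule 4: revenue $1,875,000 < $2,950,000 → High-Revenue Registration not required.
Rule 5: does not serve alcohol for on-premises consumption → On-Premises Alcohol Registration not required.
Rule 6: revenue $1,875,000 ≤ $2,650,000 → Municipal Certificate not required.
Rule 7: provides childcare services; revenue $1,875,000 > $1,650,000 → Operating Certificate not required.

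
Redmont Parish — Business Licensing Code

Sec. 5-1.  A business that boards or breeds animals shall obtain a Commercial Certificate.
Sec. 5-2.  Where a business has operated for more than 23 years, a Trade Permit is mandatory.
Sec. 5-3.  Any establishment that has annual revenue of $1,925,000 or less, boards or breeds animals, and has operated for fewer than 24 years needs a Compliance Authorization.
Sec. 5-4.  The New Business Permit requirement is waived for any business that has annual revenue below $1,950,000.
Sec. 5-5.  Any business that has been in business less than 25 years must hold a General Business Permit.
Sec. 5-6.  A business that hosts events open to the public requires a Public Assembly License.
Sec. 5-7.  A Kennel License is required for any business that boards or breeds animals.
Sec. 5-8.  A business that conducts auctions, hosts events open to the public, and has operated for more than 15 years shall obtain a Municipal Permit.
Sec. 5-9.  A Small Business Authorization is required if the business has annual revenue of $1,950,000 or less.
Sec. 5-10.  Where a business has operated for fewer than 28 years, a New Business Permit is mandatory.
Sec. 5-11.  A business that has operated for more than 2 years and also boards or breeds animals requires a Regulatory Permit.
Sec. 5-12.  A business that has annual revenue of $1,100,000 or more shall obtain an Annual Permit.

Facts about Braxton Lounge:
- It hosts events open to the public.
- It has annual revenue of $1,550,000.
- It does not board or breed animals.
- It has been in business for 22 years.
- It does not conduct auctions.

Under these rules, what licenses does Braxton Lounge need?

Sec. 5-1. does not board or breed animals → Commercial Certificate not required.
Sec. 5-2. years in business 22 ≤ 23 → Trade Permit not required.
Sec. 5-3. revenue $1,550,000 ≤ $1,925,000; does not board or breed animals; years in business 22 < 24 → Compliance Authorization not required.
Sec. 5-4. revenue $1,550,000 < $1,950,000 → exempt from New Business Permit.
Sec. 5-5. years in business 22 < 25 → General Business Permit required.
Sec. 5-6. hosts events open to the public → Public Assembly License required.
Sec. 5-7. does not board or breed animals → Kennel License not required.
Sec. 5-8. does not conduct auctions; hosts events open to the public; years in business 22 > 15 → Municipal Permit not required.
Sec. 5-9. revenue $1,550,000 ≤ $1,950,000 → Small Business Authorization required.
Sec. 5-10. years in business 22 < 28 → New Business Permit required.
Sec. 5-11. years in business 22 > 2; does not board or breed animals → Regulatory Permit not required.
Sec. 5-12. revenue $1,550,000 ≥ $1,100,000 → Annual Permit required.

Annual Permit, General Business Permit, Public Assembly License, Small Business Authorization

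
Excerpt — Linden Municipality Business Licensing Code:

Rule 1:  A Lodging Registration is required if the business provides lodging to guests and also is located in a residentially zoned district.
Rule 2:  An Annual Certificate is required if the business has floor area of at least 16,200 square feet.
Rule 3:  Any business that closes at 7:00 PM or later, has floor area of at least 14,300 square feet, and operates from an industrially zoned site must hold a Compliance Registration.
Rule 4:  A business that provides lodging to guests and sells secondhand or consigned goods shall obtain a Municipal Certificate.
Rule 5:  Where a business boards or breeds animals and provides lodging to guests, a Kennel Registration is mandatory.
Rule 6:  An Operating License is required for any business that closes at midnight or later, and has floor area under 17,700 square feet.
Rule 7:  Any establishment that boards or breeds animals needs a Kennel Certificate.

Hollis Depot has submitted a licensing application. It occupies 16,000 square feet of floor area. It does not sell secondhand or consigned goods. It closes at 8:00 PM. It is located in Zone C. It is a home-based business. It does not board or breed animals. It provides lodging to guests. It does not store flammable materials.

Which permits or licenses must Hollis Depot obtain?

None

Rule 1: provides lodging to guests; is located in Zone C (not: is located in a residentially zoned district) → Lodging Registration not required.
Rule 2: floor area 16,000 square feet < 16,200 square feet → Annual Certificate not required.
Rule 3: closes 8:00 PM, after 7:00 PM; floor area 16,000 square feet ≥ 14,300 square feet; is a home-based business (not: operates from an industrially zoned site) → Compliance Registration not required.
Rule 4: provides lodging to guests; does not sell secondhand or consigned goods → Municipal Certificate not required.
Rule 5: does not board or breed animals; provides lodging to guests → Kennel Registration not required.
Rule 6: closes 8:00 PM, at/before midnight; floor area 16,000 square feet < 17,700 square feet → Operating License not required.
Rule 7: does not board or breed animals → Kennel Certificate not required.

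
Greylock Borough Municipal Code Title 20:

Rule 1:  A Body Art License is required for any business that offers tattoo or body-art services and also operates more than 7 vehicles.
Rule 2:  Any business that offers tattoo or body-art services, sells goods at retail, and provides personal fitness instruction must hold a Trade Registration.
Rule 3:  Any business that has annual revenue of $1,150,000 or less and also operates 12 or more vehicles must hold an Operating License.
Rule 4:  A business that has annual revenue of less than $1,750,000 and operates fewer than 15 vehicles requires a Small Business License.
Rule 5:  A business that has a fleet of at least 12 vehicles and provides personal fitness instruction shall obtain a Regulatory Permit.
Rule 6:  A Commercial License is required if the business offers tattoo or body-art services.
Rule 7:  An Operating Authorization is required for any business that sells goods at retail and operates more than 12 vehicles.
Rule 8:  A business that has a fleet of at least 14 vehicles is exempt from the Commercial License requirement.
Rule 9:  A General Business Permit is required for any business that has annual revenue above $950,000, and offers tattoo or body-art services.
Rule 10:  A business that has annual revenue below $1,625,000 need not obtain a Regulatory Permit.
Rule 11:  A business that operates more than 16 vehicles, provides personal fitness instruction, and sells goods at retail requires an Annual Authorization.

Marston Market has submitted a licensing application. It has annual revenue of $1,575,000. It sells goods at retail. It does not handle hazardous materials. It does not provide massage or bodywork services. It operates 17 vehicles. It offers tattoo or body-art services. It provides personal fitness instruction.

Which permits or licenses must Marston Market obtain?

Rule 1: offers tattoo or body-art services; vehicles 17 > 7 → Body Art License required.
Rule 2: offers tattoo or body-art services; sells goods at retail; provides personal fitness instruction → Trade Registration required.
Rule 3: revenue $1,575,000 > $1,150,000; vehicles 17 ≥ 12 → Operating License not required.
Rule 4: revenue $1,575,000 < $1,750,000; vehicles 17 ≥ 15 → Small Business License not required.
Rule 5: vehicles 17 ≥ 12; provides personal fitness instruction → Regulatory Permit required.
Rule 6: offers tattoo or body-art services → Commercial License required.
Rule 7: sells goods at retail; vehicles 17 > 12 → Operating Authorization required.
Rule 8: vehicles 17 ≥ 14 → exempt from Commercial License.
Rule 9: revenue $1,575,000 > $950,000; offers tattoo or body-art services → General Business Permit required.
Rule 10: revenue $1,575,000 < $1,625,000 → exempt from Regulatory Permit.
Rule 11: vehicles 17 > 16; provides personal fitness instruction; sells goods at retail → Annual Authorization required.

Annual Authorization, Body Art License, General Business Permit, Operating Authorization, Trade Registration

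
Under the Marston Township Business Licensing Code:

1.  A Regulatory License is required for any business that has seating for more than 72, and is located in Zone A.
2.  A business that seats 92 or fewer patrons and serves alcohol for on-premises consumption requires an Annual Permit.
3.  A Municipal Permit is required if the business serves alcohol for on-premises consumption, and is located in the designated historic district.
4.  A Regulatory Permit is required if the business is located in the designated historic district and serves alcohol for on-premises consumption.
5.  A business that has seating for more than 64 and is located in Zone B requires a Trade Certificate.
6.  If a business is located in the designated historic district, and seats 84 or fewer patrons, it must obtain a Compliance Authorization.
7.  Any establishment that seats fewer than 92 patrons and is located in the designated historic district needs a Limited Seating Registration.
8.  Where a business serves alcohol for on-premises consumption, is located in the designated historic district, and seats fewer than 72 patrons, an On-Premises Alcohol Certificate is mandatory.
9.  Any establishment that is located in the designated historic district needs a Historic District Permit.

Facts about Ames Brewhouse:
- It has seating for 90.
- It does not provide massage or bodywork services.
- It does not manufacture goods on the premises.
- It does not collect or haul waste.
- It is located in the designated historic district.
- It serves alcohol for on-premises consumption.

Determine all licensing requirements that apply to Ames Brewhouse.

Annual Permit, Historic District Permit, Limited Seating Registration, Municipal Permit, Regulatory Permit

1. seating 90 > 72; is located in the designated historic district (not: is located in Zone A) → Regulatory License not required.
2. seating 90 ≤ 92; serves alcohol for on-premises consumption → Annual Permit required.
3. serves alcohol for on-premises consumption; is located in the designated historic district → Municipal Permit required.
4. is located in the designated historic district; serves alcohol for on-premises consumption → Regulatory Permit required.
5. seating 90 > 64; is located in the designated historic district (not: is located in Zone B) → Trade Certificate not required.
6. is located in the designated historic district; seating 90 > 84 → Compliance Authorization not required.
7. seating 90 < 92; is located in the designated historic district → Limited Seating Registration required.
8. serves alcohol for on-premises consumption; is located in the designated historic district; seating 90 ≥ 72 → On-Premises Alcohol Certificate not required.
9. is located in the designated historic district → Historic District Permit required.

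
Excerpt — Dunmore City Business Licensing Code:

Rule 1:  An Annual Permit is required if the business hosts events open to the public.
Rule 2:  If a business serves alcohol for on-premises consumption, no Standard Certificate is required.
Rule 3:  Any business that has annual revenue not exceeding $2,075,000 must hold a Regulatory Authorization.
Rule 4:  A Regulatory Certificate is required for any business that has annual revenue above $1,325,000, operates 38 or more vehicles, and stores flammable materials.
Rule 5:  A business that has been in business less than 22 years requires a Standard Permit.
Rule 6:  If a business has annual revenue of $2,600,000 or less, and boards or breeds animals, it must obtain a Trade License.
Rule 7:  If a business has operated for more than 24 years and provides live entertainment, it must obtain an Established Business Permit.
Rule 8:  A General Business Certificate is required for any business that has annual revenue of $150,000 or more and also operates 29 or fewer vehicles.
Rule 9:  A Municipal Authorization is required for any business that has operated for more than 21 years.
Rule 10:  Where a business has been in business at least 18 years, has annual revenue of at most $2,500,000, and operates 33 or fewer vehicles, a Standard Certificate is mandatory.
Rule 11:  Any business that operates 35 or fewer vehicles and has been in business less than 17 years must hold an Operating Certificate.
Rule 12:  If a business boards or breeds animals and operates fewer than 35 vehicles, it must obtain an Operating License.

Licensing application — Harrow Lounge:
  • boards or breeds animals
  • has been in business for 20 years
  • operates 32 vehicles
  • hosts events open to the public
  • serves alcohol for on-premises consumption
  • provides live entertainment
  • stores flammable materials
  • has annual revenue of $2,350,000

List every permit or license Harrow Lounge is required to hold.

Annual Permit, Operating License, Standard Permit, Trade License

Rule 1: hosts events open to the public → Annual Permit required.
Rule 2: serves alcohol for on-premises consumption → exempt from Standard Certificate.
Rule 3: revenue $2,350,000 > $2,075,000 → Regulatory Authorization not required.
Rule 4: revenue $2,350,000 > $1,325,000; vehicles 32 < 38; stores flammable materials → Regulatory Certificate not required.
Rule 5: years in business 20 < 22 → Standard Permit required.
Rule 6: revenue $2,350,000 ≤ $2,600,000; boards or breeds animals → Trade License required.
Rule 7: years in business 20 ≤ 24; provides live entertainment → Established Business Permit not required.
Rule 8: revenue $2,350,000 ≥ $150,000; vehicles 32 > 29 → General Business Certificate not required.
Rule 9: years in business 20 ≤ 21 → Municipal Authorization not required.
Rule 10: years in business 20 ≥ 18; revenue $2,350,000 ≤ $2,500,000; vehicles 32 ≤ 33 → Standard Certificate required.
Rule 11: vehicles 32 ≤ 35; years in business 20 ≥ 17 → Operating Certificate not required.
Rule 12: boards or breeds animals; vehicles 32 < 35 → Operating License required.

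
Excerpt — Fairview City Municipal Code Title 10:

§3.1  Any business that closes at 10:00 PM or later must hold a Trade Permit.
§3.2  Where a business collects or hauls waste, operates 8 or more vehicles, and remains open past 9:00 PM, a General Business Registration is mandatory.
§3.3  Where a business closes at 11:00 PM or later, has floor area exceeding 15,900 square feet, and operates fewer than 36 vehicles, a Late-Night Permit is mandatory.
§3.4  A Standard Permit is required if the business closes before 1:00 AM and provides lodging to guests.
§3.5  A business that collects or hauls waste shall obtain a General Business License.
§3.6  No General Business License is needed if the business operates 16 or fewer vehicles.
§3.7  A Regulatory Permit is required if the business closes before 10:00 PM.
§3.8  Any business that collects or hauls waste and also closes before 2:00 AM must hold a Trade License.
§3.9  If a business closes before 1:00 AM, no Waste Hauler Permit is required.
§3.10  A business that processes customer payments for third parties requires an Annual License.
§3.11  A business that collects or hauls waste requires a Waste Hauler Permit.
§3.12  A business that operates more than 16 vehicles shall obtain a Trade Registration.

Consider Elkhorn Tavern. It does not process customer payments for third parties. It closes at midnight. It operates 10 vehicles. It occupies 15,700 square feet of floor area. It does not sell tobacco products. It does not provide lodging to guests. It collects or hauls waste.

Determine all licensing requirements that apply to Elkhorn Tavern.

§3.1 closes midnight, after 10:00 PM → Trade Permit required.
§3.2 collects or hauls waste; vehicles 10 ≥ 8; closes midnight, after 9:00 PM → General Business Registration required.
§3.3 closes midnight, after 11:00 PM; floor area 15,700 square feet ≤ 15,900 square feet; vehicles 10 < 36 → Late-Night Permit not required.
§3.4 closes midnight, at/before 1:00 AM; does not provide lodging to guests → Standard Permit not required.
§3.5 collects or hauls waste → General Business License required.
§3.6 vehicles 10 ≤ 16 → exempt from General Business License.
§3.7 closes midnight, after 10:00 PM → Regulatory Permit not required.
§3.8 collects or hauls waste; closes midnight, at/before 2:00 AM → Trade License required.
§3.9 closes midnight, at/before 1:00 AM → exempt from Waste Hauler Permit.
§3.10 does not process customer payments for third parties → Annual License not required.
§3.11 collects or hauls waste → Waste Hauler Permit required.
§3.12 vehicles 10 ≤ 16 → Trade Registration not required.

General Business Registration, Trade License, Trade Permit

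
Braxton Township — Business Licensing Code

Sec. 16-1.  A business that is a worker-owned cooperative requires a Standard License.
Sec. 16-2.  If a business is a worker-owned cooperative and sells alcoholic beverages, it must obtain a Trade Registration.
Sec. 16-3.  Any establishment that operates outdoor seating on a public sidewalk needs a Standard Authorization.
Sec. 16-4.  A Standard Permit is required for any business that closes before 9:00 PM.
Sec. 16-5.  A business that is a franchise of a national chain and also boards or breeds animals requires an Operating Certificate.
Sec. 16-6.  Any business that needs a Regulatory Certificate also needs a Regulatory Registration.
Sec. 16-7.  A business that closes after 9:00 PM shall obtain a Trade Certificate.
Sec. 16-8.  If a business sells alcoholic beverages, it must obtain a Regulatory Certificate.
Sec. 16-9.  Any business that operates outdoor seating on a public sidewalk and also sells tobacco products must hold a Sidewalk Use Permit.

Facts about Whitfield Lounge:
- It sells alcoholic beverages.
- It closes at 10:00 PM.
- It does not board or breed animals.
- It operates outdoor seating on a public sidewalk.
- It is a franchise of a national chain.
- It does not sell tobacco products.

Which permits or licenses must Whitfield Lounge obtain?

Regulatory Certificate, Regulatory Registration, Standard Authorization, Trade Certificate

Sec. 16-1. is a franchise of a national chain (not: is a worker-owned cooperative) → Standard License not required.
Sec. 16-2. is a franchise of a national chain (not: is a worker-owned cooperative); sells alcoholic beverages → Trade Registration not required.
Sec. 16-3. operates outdoor seating on a public sidewalk → Standard Authorization required.
Sec. 16-4. closes 10:00 PM, after 9:00 PM → Standard Permit not required.
Sec. 16-5. is a franchise of a national chain; does not board or breed animals → Operating Certificate not required.
Sec. 16-6. Regulatory Certificate is required → Regulatory Registration also required.
Sec. 16-7. closes 10:00 PM, after 9:00 PM → Trade Certificate required.
Sec. 16-8. sells alcoholic beverages → Regulatory Certificate required.
Sec. 16-9. operates outdoor seating on a public sidewalk; does not sell tobacco products → Sidewalk Use Permit not required.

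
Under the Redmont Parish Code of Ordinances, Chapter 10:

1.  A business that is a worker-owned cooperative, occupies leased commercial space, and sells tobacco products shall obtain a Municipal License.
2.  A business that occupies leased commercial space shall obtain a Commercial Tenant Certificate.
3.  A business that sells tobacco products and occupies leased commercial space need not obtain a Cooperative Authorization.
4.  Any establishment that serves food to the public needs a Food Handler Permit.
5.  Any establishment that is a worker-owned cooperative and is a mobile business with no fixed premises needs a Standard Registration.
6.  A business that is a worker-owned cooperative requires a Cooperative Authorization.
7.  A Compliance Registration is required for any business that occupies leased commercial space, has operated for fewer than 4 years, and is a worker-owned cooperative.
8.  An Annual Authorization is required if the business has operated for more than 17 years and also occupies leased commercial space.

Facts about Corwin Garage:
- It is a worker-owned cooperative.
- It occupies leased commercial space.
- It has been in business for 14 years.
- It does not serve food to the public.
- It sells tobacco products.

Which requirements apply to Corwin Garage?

Commercial Tenant Certificate, Municipal License

1. is a worker-owned cooperative; occupies leased commercial space; sells tobacco products → Municipal License required.
2. occupies leased commercial space → Commercial Tenant Certificate required.
3. sells tobacco products; occupies leased commercial space → exempt from Cooperative Authorization.
4. does not serve food to the public → Food Handler Permit not required.
5. is a worker-owned cooperative; occupies leased commercial space (not: is a mobile business with no fixed premises) → Standard Registration not required.
6. is a worker-owned cooperative → Cooperative Authorization required.
7. occupies leased commercial space; years in business 14 ≥ 4; is a worker-owned cooperative → Compliance Registration not required.
8. years in business 14 ≤ 17; occupies leased commercial space → Annual Authorization not required.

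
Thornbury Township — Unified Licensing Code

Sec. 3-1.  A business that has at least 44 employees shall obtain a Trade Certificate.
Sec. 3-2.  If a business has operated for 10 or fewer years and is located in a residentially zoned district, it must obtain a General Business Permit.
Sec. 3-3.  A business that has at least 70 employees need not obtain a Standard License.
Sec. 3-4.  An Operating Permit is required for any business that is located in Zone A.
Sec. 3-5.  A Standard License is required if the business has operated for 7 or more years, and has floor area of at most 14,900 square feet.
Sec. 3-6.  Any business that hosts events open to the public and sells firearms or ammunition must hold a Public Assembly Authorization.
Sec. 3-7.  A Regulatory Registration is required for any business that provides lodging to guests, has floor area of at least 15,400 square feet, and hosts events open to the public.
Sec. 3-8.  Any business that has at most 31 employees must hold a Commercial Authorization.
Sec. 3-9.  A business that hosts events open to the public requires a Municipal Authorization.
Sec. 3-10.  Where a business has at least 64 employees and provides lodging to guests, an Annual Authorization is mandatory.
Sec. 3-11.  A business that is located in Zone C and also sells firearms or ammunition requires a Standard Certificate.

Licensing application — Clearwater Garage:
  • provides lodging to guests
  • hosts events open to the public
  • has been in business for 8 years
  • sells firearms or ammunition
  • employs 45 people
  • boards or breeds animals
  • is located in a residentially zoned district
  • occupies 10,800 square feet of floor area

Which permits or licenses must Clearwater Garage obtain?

Sec. 3-1. employees 45 ≥ 44 → Trade Certificate required.
Sec. 3-2. years in business 8 ≤ 10; is located in a residentially zoned district → General Business Permit required.
Sec. 3-3. employees 45 < 70 → Standard License exemption does not apply.
Sec. 3-4. is located in a residentially zoned district (not: is located in Zone A) → Operating Permit not required.
Sec. 3-5. years in business 8 ≥ 7; floor area 10,800 square feet ≤ 14,900 square feet → Standard License required.
Sec. 3-6. hosts events open to the public; sells firearms or ammunition → Public Assembly Authorization required.
Sec. 3-7. provides lodging to guests; floor area 10,800 square feet < 15,400 square feet; hosts events open to the public → Regulatory Registration not required.
Sec. 3-8. employees 45 > 31 → Commercial Authorization not required.
Sec. 3-9. hosts events open to the public → Municipal Authorization required.
Sec. 3-10. employees 45 < 64; provides lodging to guests → Annual Authorization not required.
Sec. 3-11. is located in a residentially zoned district (not: is located in Zone C); sells firearms or ammunition → Standard Certificate not required.

General Business Permit, Municipal Authorization, Public Assembly Authorization, Standard License, Trade Certificate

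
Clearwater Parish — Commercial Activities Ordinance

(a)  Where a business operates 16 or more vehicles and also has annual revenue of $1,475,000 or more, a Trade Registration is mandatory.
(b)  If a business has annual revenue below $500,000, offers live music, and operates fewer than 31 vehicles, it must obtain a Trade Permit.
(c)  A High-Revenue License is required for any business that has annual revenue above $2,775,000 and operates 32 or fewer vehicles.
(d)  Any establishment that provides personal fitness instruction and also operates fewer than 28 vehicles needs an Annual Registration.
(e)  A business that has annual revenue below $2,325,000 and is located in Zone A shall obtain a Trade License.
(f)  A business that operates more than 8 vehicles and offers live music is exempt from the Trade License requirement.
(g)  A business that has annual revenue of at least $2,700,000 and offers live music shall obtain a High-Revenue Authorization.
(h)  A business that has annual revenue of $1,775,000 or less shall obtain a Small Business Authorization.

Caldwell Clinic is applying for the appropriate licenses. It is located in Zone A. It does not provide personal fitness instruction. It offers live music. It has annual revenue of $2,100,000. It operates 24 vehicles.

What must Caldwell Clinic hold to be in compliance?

Trade Registration

(a) vehicles 24 ≥ 16; revenue $2,100,000 ≥ $1,475,000 → Trade Registration required.
(b) revenue $2,100,000 ≥ $500,000; offers live music; vehicles 24 < 31 → Trade Permit not required.
(c) revenue $2,100,000 ≤ $2,775,000; vehicles 24 ≤ 32 → High-Revenue License not required.
(d) does not provide personal fitness instruction; vehicles 24 < 28 → Annual Registration not required.
(e) revenue $2,100,000 < $2,325,000; is located in Zone A → Trade License required.
(f) vehicles 24 > 8; offers live music → exempt from Trade License.
(g) revenue $2,100,000 < $2,700,000; offers live music → High-Revenue Authorization not required.
(h) revenue $2,100,000 > $1,775,000 → Small Business Authorization not required.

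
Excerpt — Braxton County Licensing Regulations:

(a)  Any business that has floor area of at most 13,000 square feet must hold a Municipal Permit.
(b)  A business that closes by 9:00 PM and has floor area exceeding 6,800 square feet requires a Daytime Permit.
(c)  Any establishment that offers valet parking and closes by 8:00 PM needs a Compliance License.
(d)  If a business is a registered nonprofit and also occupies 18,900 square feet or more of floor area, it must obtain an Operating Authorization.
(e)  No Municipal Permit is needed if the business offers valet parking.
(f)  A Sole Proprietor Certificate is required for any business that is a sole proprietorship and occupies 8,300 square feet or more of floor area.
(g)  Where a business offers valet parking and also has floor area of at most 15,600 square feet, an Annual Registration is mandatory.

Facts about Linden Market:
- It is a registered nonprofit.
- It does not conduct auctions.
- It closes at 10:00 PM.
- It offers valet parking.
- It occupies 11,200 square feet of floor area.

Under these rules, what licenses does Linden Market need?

Annual Registration

(a) floor area 11,200 square feet ≤ 13,000 square feet → Municipal Permit required.
(b) closes 10:00 PM, after 9:00 PM; floor area 11,200 square feet > 6,800 square feet → Daytime Permit not required.
(c) offers valet parking; closes 10:00 PM, after 8:00 PM → Compliance License not required.
(d) is a registered nonprofit; floor area 11,200 square feet < 18,900 square feet → Operating Authorization not required.
(e) offers valet parking → exempt from Municipal Permit.
(f) is a registered nonprofit (not: is a sole proprietorship); floor area 11,200 square feet ≥ 8,300 square feet → Sole Proprietor Certificate not required.
(g) offers valet parking; floor area 11,200 square feet ≤ 15,600 square feet → Annual Registration required.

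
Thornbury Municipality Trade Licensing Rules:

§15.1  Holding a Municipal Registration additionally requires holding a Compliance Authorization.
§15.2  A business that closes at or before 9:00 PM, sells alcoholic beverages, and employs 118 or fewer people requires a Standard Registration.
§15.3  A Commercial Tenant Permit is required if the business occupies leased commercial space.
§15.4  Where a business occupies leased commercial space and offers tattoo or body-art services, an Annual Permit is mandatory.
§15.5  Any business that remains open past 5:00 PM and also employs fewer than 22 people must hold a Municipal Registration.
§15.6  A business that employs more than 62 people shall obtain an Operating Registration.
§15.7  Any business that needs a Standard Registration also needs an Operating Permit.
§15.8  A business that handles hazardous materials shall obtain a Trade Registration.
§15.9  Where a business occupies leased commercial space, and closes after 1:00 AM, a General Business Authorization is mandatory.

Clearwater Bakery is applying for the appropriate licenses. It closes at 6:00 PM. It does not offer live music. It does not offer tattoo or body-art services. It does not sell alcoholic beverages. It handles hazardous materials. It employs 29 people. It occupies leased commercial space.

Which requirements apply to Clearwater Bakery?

Commercial Tenant Permit, Trade Registration

§15.1 Municipal Registration is not required → no effect.
§15.2 closes 6:00 PM, at/before 9:00 PM; does not sell alcoholic beverages; employees 29 ≤ 118 → Standard Registration not required.
§15.3 occupies leased commercial space → Commercial Tenant Permit required.
§15.4 occupies leased commercial space; does not offer tattoo or body-art services → Annual Permit not required.
§15.5 closes 6:00 PM, after 5:00 PM; employees 29 ≥ 22 → Municipal Registration not required.
§15.6 employees 29 ≤ 62 → Operating Registration not required.
§15.7 Standard Registration is not required → no effect.
§15.8 handles hazardous materials → Trade Registration required.
§15.9 occupies leased commercial space; closes 6:00 PM, at/before 1:00 AM → General Business Authorization not required.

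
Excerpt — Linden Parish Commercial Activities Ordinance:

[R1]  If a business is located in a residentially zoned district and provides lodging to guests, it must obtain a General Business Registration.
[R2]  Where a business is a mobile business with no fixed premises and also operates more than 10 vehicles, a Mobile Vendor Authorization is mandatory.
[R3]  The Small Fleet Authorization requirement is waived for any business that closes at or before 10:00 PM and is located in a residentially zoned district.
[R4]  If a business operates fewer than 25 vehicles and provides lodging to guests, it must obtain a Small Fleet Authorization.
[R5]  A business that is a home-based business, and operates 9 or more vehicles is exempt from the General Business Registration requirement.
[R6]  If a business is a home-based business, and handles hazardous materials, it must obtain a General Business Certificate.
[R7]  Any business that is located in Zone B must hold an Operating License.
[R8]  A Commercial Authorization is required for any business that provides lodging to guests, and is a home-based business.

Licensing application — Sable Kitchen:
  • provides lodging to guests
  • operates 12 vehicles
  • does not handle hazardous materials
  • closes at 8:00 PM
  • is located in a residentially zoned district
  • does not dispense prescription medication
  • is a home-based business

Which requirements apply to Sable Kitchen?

Commercial Authorization

[R1] is located in a residentially zoned district; provides lodging to guests → General Business Registration required.
[R2] is a home-based business (not: is a mobile business with no fixed premises); vehicles 12 > 10 → Mobile Vendor Authorization not required.
[R3] closes 8:00 PM, at/before 10:00 PM; is located in a residentially zoned district → exempt from Small Fleet Authorization.
[R4] vehicles 12 < 25; provides lodging to guests → Small Fleet Authorization required.
[R5] is a home-based business; vehicles 12 ≥ 9 → exempt from General Business Registration.
[R6] is a home-based business; does not handle hazardous materials → General Business Certificate not required.
[R7] is located in a residentially zoned district (not: is located in Zone B) → Operating License not required.
[R8] provides lodging to guests; is a home-based business → Commercial Authorization required.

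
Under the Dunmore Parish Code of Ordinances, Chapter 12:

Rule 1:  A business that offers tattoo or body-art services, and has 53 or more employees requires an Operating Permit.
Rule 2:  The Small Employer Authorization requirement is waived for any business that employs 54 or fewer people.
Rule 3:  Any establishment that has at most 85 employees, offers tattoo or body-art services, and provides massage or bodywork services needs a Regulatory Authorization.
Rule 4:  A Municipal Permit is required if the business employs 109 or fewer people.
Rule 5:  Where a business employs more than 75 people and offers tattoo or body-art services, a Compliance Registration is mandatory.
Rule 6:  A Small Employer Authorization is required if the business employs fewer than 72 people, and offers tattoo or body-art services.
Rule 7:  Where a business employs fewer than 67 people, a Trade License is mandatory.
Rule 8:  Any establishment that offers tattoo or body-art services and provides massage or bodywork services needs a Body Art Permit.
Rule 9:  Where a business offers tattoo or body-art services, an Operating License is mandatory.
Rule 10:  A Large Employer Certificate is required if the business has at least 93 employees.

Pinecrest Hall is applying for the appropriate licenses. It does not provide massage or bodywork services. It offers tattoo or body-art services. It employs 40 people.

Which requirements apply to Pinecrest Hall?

Rule 1: offers tattoo or body-art services; employees 40 < 53 → Operating Permit not required.
Rule 2: employees 40 ≤ 54 → exempt from Small Employer Authorization.
Rule 3: employees 40 ≤ 85; offers tattoo or body-art services; does not provide massage or bodywork services → Regulatory Authorization not required.
Rule 4: employees 40 ≤ 109 → Municipal Permit required.
Rule 5: employees 40 ≤ 75; offers tattoo or body-art services → Compliance Registration not required.
Rule 6: employees 40 < 72; offers tattoo or body-art services → Small Employer Authorization required.
Rule 7: employees 40 < 67 → Trade License required.
Rule 8: offers tattoo or body-art services; does not provide massage or bodywork services → Body Art Permit not required.
Rule 9: offers tattoo or body-art services → Operating License required.
Rule 10: employees 40 < 93 → Large Employer Certificate not required.

Municipal Permit, Operating License, Trade License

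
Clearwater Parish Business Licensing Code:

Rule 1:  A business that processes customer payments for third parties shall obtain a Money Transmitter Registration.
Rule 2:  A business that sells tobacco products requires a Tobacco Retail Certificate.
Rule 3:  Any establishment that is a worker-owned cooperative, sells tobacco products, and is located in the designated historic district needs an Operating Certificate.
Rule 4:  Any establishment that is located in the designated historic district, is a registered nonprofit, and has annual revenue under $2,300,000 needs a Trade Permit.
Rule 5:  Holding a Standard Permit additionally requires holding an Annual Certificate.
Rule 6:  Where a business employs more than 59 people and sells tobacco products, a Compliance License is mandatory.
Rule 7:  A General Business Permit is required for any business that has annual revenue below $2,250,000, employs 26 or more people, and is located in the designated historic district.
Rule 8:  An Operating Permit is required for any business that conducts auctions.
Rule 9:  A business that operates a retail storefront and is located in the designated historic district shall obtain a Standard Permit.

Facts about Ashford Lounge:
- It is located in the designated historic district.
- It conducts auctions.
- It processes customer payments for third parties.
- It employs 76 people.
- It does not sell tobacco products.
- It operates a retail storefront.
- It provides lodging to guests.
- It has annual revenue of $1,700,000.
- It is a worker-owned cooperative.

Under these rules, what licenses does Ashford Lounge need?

Annual Certificate, General Business Permit, Money Transmitter Registration, Operating Permit, Standard Permit

Rule 1: processes customer payments for third parties → Money Transmitter Registration required.
Rule 2: does not sell tobacco products → Tobacco Retail Certificate not required.
Rule 3: is a worker-owned cooperative; does not sell tobacco products; is located in the designated historic district → Operating Certificate not required.
Rule 4: is located in the designated historic district; is a worker-owned cooperative (not: is a registered nonprofit); revenue $1,700,000 < $2,300,000 → Trade Permit not required.
Rule 5: Standard Permit is required → Annual Certificate also required.
Rule 6: employees 76 > 59; does not sell tobacco products → Compliance License not required.
Rule 7: revenue $1,700,000 < $2,250,000; employees 76 ≥ 26; is located in the designated historic district → General Business Permit required.
Rule 8: conducts auctions → Operating Permit required.
Rule 9: operates a retail storefront; is located in the designated historic district → Standard Permit required.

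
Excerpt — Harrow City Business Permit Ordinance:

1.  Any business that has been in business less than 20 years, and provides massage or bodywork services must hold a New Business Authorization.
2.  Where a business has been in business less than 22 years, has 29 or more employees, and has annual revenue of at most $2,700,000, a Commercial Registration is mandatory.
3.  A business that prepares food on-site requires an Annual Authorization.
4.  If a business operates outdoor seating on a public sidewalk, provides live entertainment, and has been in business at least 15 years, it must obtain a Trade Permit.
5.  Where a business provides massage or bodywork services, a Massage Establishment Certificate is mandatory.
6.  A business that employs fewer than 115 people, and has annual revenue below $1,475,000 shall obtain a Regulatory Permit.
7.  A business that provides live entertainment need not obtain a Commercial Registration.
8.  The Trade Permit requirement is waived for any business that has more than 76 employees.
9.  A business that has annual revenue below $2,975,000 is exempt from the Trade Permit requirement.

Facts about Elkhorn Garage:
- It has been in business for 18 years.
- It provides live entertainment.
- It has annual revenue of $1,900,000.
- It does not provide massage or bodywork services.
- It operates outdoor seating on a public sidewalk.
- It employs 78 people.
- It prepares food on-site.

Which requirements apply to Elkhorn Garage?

1. years in business 18 < 20; does not provide massage or bodywork services → New Business Authorization not required.
2. years in business 18 < 22; employees 78 ≥ 29; revenue $1,900,000 ≤ $2,700,000 → Commercial Registration required.
3. prepares food on-site → Annual Authorization required.
4. operates outdoor seating on a public sidewalk; provides live entertainment; years in business 18 ≥ 15 → Trade Permit required.
5. does not provide massage or bodywork services → Massage Establishment Certificate not required.
6. employees 78 < 115; revenue $1,900,000 ≥ $1,475,000 → Regulatory Permit not required.
7. provides live entertainment → exempt from Commercial Registration.
8. employees 78 > 76 → exempt from Trade Permit.
9. revenue $1,900,000 < $2,975,000 → exempt from Trade Permit.

Annual Authorization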